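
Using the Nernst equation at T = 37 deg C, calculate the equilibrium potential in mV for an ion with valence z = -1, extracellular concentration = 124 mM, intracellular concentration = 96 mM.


E = (RT/(zF)) * ln(C_out/C_in)
T = 37 + 273.15 = 310.15 K
E = (8.314 * 310.15 / (-1 * 96485)) * ln(124/96)
E = -6.84 mV


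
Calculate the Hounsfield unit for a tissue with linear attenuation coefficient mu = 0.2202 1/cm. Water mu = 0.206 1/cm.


HU = ((mu_tissue - mu_water) / mu_water) * 1000
HU = ((0.2202 - 0.206) / 0.206) * 1000
HU = 68.93


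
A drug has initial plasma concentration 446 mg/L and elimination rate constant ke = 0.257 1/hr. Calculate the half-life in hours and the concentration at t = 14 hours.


t_half = ln(2) / ke = 0.693147 / 0.257 = 2.697 hr
C(t) = C0 * exp(-ke*t) = 446 * exp(-0.257*14)
C(14) = 12.21 mg/L


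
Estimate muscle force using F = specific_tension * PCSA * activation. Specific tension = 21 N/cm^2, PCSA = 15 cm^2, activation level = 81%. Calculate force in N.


F = sigma * PCSA * activation
F = 21 * 15 * 0.81
F = 255.2 N


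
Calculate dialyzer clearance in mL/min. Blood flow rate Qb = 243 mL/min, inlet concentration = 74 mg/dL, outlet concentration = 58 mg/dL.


K = Qb * (Cb_in - Cb_out) / Cb_in
K = 243 * (74 - 58) / 74
K = 52.54 mL/min


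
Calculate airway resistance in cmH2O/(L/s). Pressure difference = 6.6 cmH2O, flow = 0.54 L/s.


R = dP / flow
R = 6.6 / 0.54
R = 12.22 cmH2O/(L/s)


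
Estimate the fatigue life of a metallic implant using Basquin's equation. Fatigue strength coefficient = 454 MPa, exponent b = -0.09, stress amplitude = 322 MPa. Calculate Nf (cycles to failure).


sigma_a = sigma_f' * (2Nf)^b
2Nf = (sigma_a/sigma_f')^(1/b)
2Nf = (322/454)^(1/-0.09)
2Nf = 45.475509
Nf = 22.74


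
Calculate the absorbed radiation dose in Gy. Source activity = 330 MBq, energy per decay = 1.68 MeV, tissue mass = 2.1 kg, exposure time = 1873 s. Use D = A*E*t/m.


A = 330 MBq = 3.3000e+08 Bq
E = 1.68 MeV = 2.69136e-13 J
D = A*E*t/m = 3.3000e+08*2.69136e-13*1873/2.1
D = 0.07921 Gy


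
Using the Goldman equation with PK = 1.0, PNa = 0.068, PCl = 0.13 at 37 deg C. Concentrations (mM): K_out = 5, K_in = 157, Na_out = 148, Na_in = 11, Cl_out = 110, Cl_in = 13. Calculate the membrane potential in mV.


Vm = (RT/F)*ln((PK*Ko + PNa*Nao + PCl*Cli)/(PK*Ki + PNa*Nai + PCl*Clo))
Numer = 16.754, Denom = 172.048
Vm = -62.25 mV


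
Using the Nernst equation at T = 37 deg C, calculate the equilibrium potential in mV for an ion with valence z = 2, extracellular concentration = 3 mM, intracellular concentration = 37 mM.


E = (RT/(zF)) * ln(C_out/C_in)
T = 37 + 273.15 = 310.15 K
E = (8.314 * 310.15 / (2 * 96485)) * ln(3/37)
E = -33.57 mV


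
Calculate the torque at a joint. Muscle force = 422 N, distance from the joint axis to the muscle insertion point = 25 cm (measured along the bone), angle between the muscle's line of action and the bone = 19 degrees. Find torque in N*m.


Torque = F * d * sin(theta)   (moment arm = d*sin(theta))
d = 25 cm = 0.25 m
Torque = 422 * 0.25 * sin(19)
Torque = 34.35 N*m


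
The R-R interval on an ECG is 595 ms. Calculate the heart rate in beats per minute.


HR = 60 / RR_interval(s)
RR = 595 ms = 0.595 s
HR = 60 / 0.595 = 100.8 bpm


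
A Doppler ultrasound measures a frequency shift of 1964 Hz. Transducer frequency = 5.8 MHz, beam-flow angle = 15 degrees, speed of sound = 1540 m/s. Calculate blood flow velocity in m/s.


v = fd * c / (2 * f0 * cos(theta))
v = 1964 * 1540 / (2 * 5.8000e+06 * cos(15))
v = 0.2699 m/s


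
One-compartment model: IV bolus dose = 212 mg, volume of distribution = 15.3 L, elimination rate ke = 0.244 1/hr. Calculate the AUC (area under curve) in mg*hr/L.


C0 = Dose/Vd = 212/15.3 = 13.8562 mg/L
AUC = C0/ke = 13.8562/0.244
AUC = 56.79 mg*hr/L


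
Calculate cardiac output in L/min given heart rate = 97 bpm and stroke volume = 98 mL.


CO = HR * SV
CO = 97 * 98 / 1000
CO = 9.506 L/min


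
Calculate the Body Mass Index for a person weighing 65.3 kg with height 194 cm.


BMI = weight / height^2
height = 194 cm = 1.94 m
BMI = 65.3 / 1.94^2
BMI = 17.35 kg/m^2


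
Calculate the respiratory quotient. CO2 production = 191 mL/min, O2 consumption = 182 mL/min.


RQ = VCO2 / VO2
RQ = 191 / 182
RQ = 1.049


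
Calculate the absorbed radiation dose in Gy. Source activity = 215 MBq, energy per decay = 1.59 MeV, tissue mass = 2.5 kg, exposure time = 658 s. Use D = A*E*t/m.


A = 215 MBq = 2.1500e+08 Bq
E = 1.59 MeV = 2.54718e-13 J
D = A*E*t/m = 2.1500e+08*2.54718e-13*658/2.5
D = 0.01441 Gy


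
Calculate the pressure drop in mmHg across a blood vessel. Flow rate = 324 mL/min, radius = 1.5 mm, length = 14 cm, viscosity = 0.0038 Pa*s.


dP = 8*mu*L*Q / (pi*r^4)
Q = 324 mL/min = 5.4e-06 m^3/s
dP = 1445.04 Pa = 1445.04 / 133.322 mmHg = 10.84 mmHg


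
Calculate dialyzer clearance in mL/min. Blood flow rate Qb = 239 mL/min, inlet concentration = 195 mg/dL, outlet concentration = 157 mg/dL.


K = Qb * (Cb_in - Cb_out) / Cb_in
K = 239 * (195 - 157) / 195
K = 46.57 mL/min


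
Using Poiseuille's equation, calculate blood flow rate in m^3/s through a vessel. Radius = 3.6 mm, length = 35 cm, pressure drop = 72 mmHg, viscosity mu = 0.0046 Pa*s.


Q = pi*r^4*dP / (8*mu*L)
r = 0.0036 m, L = 0.35 m
dP = 72 mmHg = 9599.184 Pa
Q = 3.9326e-04 m^3/s


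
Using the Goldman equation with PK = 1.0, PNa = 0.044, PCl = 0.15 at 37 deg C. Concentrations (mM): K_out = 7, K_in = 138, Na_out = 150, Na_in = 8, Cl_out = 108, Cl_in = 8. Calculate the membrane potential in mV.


Vm = (RT/F)*ln((PK*Ko + PNa*Nao + PCl*Cli)/(PK*Ki + PNa*Nai + PCl*Clo))
Numer = 14.8, Denom = 154.552
Vm = -62.69 mV


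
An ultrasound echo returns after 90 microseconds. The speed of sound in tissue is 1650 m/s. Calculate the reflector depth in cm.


depth = c * t / 2
t = 90 us = 9.0000e-05 s
depth = 1650 * 9.0000e-05 / 2
depth = 0.07425 m = 7.425 cm


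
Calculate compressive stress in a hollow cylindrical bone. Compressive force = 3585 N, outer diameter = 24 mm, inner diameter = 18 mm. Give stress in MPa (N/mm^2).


A = pi*(r_o^2 - r_i^2)
r_o = 12 mm, r_i = 9 mm
A = 197.92 mm^2
sigma = F/A = 3585 / 197.92
sigma = 18.11 MPa


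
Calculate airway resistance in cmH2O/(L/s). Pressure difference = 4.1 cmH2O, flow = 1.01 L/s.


R = dP / flow
R = 4.1 / 1.01
R = 4.059 cmH2O/(L/s)


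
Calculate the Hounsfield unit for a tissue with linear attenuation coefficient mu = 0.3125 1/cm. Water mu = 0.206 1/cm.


HU = ((mu_tissue - mu_water) / mu_water) * 1000
HU = ((0.3125 - 0.206) / 0.206) * 1000
HU = 517


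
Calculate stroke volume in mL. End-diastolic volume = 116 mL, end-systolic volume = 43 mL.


SV = EDV - ESV
SV = 116 - 43
SV = 73 mL


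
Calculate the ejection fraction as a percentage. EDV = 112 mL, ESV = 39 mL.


SV = EDV - ESV = 112 - 39 = 73 mL
EF = SV/EDV * 100 = 73/112 * 100
EF = 65.18%


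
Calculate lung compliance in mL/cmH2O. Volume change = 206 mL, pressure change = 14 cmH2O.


C = dV / dP
C = 206 / 14
C = 14.71 mL/cmH2O


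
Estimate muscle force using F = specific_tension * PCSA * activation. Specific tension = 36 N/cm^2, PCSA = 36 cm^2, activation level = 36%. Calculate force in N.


F = sigma * PCSA * activation
F = 36 * 36 * 0.36
F = 466.6 N


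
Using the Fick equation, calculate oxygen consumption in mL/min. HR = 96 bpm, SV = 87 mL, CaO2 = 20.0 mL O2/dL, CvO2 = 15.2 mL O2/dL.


CO = HR*SV = 96*87/1000 = 8.352 L/min
a-v O2 diff = 20.0 - 15.2 = 4.8 mL/dL
VO2 = CO * (CaO2-CvO2) * 10 dL/L
VO2 = 8.352 * 4.8 * 10
VO2 = 400.9 mL/min


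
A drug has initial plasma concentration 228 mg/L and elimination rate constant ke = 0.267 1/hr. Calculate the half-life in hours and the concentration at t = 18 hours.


t_half = ln(2) / ke = 0.693147 / 0.267 = 2.596 hr
C(t) = C0 * exp(-ke*t) = 228 * exp(-0.267*18)
C(18) = 1.865 mg/L


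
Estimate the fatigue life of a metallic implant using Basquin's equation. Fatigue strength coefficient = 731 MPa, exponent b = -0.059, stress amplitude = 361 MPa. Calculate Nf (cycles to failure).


sigma_a = sigma_f' * (2Nf)^b
2Nf = (sigma_a/sigma_f')^(1/b)
2Nf = (361/731)^(1/-0.059)
2Nf = 156096.37
Nf = 7.805e+04


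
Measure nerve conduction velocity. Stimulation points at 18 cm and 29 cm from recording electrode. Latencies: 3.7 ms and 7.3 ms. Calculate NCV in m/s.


Distance = (29 - 18) / 100 = 0.11 m
dt = (7.3 - 3.7) / 1000 = 0.0036 s
NCV = dist / dt = 30.56 m/s


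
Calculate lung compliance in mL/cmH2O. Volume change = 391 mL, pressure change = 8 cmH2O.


C = dV / dP
C = 391 / 8
C = 48.88 mL/cmH2O


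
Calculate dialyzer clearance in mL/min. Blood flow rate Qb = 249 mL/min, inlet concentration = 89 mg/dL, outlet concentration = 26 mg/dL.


K = Qb * (Cb_in - Cb_out) / Cb_in
K = 249 * (89 - 26) / 89
K = 176.3 mL/min


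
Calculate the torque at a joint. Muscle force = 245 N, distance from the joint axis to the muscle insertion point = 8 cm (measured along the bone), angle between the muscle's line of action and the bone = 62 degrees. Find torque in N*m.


Torque = F * d * sin(theta)   (moment arm = d*sin(theta))
d = 8 cm = 0.08 m
Torque = 245 * 0.08 * sin(62)
Torque = 17.31 N*m


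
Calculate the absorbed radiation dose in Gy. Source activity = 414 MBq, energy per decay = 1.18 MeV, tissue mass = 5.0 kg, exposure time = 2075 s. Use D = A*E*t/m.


A = 414 MBq = 4.1400e+08 Bq
E = 1.18 MeV = 1.89036e-13 J
D = A*E*t/m = 4.1400e+08*1.89036e-13*2075/5.0
D = 0.03248 Gy


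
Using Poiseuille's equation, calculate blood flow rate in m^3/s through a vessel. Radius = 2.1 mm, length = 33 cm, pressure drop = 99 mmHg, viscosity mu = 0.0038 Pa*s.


Q = pi*r^4*dP / (8*mu*L)
r = 0.0021 m, L = 0.33 m
dP = 99 mmHg = 13198.878 Pa
Q = 8.0385e-05 m^3/s


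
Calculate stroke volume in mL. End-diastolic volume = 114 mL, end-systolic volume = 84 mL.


SV = EDV - ESV
SV = 114 - 84
SV = 30 mL


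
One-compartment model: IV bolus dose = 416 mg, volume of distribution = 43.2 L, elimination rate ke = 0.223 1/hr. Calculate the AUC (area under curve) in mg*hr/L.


C0 = Dose/Vd = 416/43.2 = 9.62963 mg/L
AUC = C0/ke = 9.62963/0.223
AUC = 43.18 mg*hr/L


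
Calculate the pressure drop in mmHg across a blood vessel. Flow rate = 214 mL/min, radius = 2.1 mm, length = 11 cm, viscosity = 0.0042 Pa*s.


dP = 8*mu*L*Q / (pi*r^4)
Q = 214 mL/min = 3.56667e-06 m^3/s
dP = 215.758 Pa = 215.758 / 133.322 mmHg = 1.618 mmHg


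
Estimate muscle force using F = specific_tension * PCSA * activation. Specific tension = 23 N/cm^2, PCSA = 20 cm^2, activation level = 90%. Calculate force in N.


F = sigma * PCSA * activation
F = 23 * 20 * 0.9
F = 414 N


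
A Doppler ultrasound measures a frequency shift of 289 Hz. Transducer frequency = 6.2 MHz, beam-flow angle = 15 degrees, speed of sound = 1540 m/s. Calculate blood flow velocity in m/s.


v = fd * c / (2 * f0 * cos(theta))
v = 289 * 1540 / (2 * 6.2000e+06 * cos(15))
v = 0.03716 m/s


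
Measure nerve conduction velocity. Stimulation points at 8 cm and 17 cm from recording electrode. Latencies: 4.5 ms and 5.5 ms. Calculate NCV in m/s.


Distance = (17 - 8) / 100 = 0.09 m
dt = (5.5 - 4.5) / 1000 = 0.001 s
NCV = dist / dt = 90 m/s


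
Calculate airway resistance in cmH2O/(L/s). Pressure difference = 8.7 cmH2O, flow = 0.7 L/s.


R = dP / flow
R = 8.7 / 0.7
R = 12.43 cmH2O/(L/s)


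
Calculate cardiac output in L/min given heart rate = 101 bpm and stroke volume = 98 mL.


CO = HR * SV
CO = 101 * 98 / 1000
CO = 9.898 L/min


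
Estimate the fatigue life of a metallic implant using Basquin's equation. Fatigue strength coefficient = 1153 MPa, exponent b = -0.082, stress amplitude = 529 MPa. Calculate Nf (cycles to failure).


sigma_a = sigma_f' * (2Nf)^b
2Nf = (sigma_a/sigma_f')^(1/b)
2Nf = (529/1153)^(1/-0.082)
2Nf = 13381.591
Nf = 6691


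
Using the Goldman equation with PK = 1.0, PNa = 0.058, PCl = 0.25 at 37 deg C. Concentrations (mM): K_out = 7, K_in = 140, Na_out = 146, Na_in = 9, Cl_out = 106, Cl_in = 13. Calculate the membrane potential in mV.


Vm = (RT/F)*ln((PK*Ko + PNa*Nao + PCl*Cli)/(PK*Ki + PNa*Nai + PCl*Clo))
Numer = 18.718, Denom = 167.022
Vm = -58.49 mV


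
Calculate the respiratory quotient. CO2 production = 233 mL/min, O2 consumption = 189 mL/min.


RQ = VCO2 / VO2
RQ = 233 / 189
RQ = 1.233


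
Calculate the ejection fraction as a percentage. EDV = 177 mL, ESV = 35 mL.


SV = EDV - ESV = 177 - 35 = 142 mL
EF = SV/EDV * 100 = 142/177 * 100
EF = 80.23%


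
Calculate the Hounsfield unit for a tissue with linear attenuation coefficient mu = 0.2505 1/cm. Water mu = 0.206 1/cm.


HU = ((mu_tissue - mu_water) / mu_water) * 1000
HU = ((0.2505 - 0.206) / 0.206) * 1000
HU = 216


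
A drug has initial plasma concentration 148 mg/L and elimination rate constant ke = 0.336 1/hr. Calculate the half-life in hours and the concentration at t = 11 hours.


t_half = ln(2) / ke = 0.693147 / 0.336 = 2.063 hr
C(t) = C0 * exp(-ke*t) = 148 * exp(-0.336*11)
C(11) = 3.674 mg/L


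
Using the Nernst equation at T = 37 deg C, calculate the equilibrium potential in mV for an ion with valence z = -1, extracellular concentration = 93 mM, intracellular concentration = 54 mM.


E = (RT/(zF)) * ln(C_out/C_in)
T = 37 + 273.15 = 310.15 K
E = (8.314 * 310.15 / (-1 * 96485)) * ln(93/54)
E = -14.53 mV


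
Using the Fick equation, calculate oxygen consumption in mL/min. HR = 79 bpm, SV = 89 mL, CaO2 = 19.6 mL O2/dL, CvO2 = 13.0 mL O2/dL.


CO = HR*SV = 79*89/1000 = 7.031 L/min
a-v O2 diff = 19.6 - 13.0 = 6.6 mL/dL
VO2 = CO * (CaO2-CvO2) * 10 dL/L
VO2 = 7.031 * 6.6 * 10
VO2 = 464 mL/min


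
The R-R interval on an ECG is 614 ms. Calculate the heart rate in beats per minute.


HR = 60 / RR_interval(s)
RR = 614 ms = 0.614 s
HR = 60 / 0.614 = 97.72 bpm


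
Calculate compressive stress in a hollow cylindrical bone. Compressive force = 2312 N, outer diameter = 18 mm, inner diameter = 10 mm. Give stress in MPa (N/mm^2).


A = pi*(r_o^2 - r_i^2)
r_o = 9 mm, r_i = 5 mm
A = 175.929 mm^2
sigma = F/A = 2312 / 175.929
sigma = 13.14 MPa


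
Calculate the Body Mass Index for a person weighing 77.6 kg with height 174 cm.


BMI = weight / height^2
height = 174 cm = 1.74 m
BMI = 77.6 / 1.74^2
BMI = 25.63 kg/m^2


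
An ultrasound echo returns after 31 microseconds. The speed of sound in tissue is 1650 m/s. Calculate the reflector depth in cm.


depth = c * t / 2
t = 31 us = 3.1000e-05 s
depth = 1650 * 3.1000e-05 / 2
depth = 0.025575 m = 2.5575 cm


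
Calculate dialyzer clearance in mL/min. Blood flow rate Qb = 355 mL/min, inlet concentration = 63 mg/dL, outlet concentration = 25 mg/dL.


K = Qb * (Cb_in - Cb_out) / Cb_in
K = 355 * (63 - 25) / 63
K = 214.1 mL/min


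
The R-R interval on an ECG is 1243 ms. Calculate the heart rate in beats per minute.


HR = 60 / RR_interval(s)
RR = 1243 ms = 1.243 s
HR = 60 / 1.243 = 48.27 bpm


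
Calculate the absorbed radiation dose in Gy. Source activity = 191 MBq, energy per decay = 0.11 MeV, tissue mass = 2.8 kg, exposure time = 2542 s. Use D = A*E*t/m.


A = 191 MBq = 1.9100e+08 Bq
E = 0.11 MeV = 1.7622e-14 J
D = A*E*t/m = 1.9100e+08*1.7622e-14*2542/2.8
D = 0.003056 Gy


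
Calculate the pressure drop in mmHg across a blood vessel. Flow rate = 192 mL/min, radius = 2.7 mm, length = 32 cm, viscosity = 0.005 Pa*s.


dP = 8*mu*L*Q / (pi*r^4)
Q = 192 mL/min = 3.2e-06 m^3/s
dP = 245.332 Pa = 245.332 / 133.322 mmHg = 1.84 mmHg


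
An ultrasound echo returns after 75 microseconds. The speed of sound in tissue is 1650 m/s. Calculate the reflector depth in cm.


depth = c * t / 2
t = 75 us = 7.5000e-05 s
depth = 1650 * 7.5000e-05 / 2
depth = 0.061875 m = 6.1875 cm


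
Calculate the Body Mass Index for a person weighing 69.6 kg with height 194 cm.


BMI = weight / height^2
height = 194 cm = 1.94 m
BMI = 69.6 / 1.94^2
BMI = 18.49 kg/m^2


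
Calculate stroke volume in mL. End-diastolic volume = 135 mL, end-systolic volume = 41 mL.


SV = EDV - ESV
SV = 135 - 41
SV = 94 mL


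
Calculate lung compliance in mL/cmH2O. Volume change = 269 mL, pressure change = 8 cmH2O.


C = dV / dP
C = 269 / 8
C = 33.62 mL/cmH2O


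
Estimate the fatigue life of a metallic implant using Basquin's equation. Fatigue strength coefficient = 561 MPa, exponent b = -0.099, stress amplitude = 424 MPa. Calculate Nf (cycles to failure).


sigma_a = sigma_f' * (2Nf)^b
2Nf = (sigma_a/sigma_f')^(1/b)
2Nf = (424/561)^(1/-0.099)
2Nf = 16.914243
Nf = 8.457


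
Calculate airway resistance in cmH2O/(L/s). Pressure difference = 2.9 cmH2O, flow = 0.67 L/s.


R = dP / flow
R = 2.9 / 0.67
R = 4.328 cmH2O/(L/s)


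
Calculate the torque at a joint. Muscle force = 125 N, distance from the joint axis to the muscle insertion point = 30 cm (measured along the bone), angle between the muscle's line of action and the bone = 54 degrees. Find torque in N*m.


Torque = F * d * sin(theta)   (moment arm = d*sin(theta))
d = 30 cm = 0.3 m
Torque = 125 * 0.3 * sin(54)
Torque = 30.34 N*m


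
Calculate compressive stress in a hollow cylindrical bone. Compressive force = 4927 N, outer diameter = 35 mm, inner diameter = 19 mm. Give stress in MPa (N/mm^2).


A = pi*(r_o^2 - r_i^2)
r_o = 17.5 mm, r_i = 9.5 mm
A = 678.584 mm^2
sigma = F/A = 4927 / 678.584
sigma = 7.261 MPa


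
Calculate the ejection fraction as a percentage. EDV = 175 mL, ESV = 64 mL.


SV = EDV - ESV = 175 - 64 = 111 mL
EF = SV/EDV * 100 = 111/175 * 100
EF = 63.43%


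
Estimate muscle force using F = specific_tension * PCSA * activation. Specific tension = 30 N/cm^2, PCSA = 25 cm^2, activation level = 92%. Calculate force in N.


F = sigma * PCSA * activation
F = 30 * 25 * 0.92
F = 690 N


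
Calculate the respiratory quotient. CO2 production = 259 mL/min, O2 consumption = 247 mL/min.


RQ = VCO2 / VO2
RQ = 259 / 247
RQ = 1.049


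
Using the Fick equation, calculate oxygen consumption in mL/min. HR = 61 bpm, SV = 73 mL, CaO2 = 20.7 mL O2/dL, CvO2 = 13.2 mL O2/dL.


CO = HR*SV = 61*73/1000 = 4.453 L/min
a-v O2 diff = 20.7 - 13.2 = 7.5 mL/dL
VO2 = CO * (CaO2-CvO2) * 10 dL/L
VO2 = 4.453 * 7.5 * 10
VO2 = 334 mL/min


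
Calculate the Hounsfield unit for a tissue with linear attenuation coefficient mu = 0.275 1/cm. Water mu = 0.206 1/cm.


HU = ((mu_tissue - mu_water) / mu_water) * 1000
HU = ((0.275 - 0.206) / 0.206) * 1000
HU = 335


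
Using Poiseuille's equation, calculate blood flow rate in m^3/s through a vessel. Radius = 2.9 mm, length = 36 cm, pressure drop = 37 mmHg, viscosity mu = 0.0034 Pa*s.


Q = pi*r^4*dP / (8*mu*L)
r = 0.0029 m, L = 0.36 m
dP = 37 mmHg = 4932.914 Pa
Q = 1.1194e-04 m^3/s


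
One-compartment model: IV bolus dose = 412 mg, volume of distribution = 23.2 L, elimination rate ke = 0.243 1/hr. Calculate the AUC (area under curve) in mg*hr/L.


C0 = Dose/Vd = 412/23.2 = 17.7586 mg/L
AUC = C0/ke = 17.7586/0.243
AUC = 73.08 mg*hr/L


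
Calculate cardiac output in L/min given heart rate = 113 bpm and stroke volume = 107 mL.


CO = HR * SV
CO = 113 * 107 / 1000
CO = 12.09 L/min


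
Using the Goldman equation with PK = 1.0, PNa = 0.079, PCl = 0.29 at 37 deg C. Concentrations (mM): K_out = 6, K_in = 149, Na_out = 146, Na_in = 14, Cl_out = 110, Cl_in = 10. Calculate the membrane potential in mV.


Vm = (RT/F)*ln((PK*Ko + PNa*Nao + PCl*Cli)/(PK*Ki + PNa*Nai + PCl*Clo))
Numer = 20.434, Denom = 182.006
Vm = -58.44 mV


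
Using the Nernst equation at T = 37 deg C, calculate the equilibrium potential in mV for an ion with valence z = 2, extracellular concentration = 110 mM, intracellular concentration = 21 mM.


E = (RT/(zF)) * ln(C_out/C_in)
T = 37 + 273.15 = 310.15 K
E = (8.314 * 310.15 / (2 * 96485)) * ln(110/21)
E = 22.13 mV


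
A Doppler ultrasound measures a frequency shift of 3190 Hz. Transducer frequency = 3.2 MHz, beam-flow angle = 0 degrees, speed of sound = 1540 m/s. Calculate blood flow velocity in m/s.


v = fd * c / (2 * f0 * cos(theta))
v = 3190 * 1540 / (2 * 3.2000e+06 * cos(0))
v = 0.7676 m/s


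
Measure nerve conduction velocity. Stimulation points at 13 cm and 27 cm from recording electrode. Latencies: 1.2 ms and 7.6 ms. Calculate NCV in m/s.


Distance = (27 - 13) / 100 = 0.14 m
dt = (7.6 - 1.2) / 1000 = 0.0064 s
NCV = dist / dt = 21.88 m/s


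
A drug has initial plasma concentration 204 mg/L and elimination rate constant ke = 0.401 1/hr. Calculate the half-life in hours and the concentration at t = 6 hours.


t_half = ln(2) / ke = 0.693147 / 0.401 = 1.729 hr
C(t) = C0 * exp(-ke*t) = 204 * exp(-0.401*6)
C(6) = 18.4 mg/L


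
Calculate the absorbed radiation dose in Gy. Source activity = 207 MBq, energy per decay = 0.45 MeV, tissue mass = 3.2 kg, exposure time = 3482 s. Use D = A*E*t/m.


A = 207 MBq = 2.0700e+08 Bq
E = 0.45 MeV = 7.209e-14 J
D = A*E*t/m = 2.0700e+08*7.209e-14*3482/3.2
D = 0.01624 Gy


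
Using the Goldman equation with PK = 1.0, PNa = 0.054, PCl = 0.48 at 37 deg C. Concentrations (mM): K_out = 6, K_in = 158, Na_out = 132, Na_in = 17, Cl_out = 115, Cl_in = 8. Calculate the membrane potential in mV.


Vm = (RT/F)*ln((PK*Ko + PNa*Nao + PCl*Cli)/(PK*Ki + PNa*Nai + PCl*Clo))
Numer = 16.968, Denom = 214.118
Vm = -67.75 mV


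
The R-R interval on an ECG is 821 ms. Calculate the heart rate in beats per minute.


HR = 60 / RR_interval(s)
RR = 821 ms = 0.821 s
HR = 60 / 0.821 = 73.08 bpm


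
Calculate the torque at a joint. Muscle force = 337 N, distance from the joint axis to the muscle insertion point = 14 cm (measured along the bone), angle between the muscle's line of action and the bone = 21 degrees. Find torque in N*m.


Torque = F * d * sin(theta)   (moment arm = d*sin(theta))
d = 14 cm = 0.14 m
Torque = 337 * 0.14 * sin(21)
Torque = 16.91 N*m


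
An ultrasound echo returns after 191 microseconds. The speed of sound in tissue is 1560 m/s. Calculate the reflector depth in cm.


depth = c * t / 2
t = 191 us = 1.9100e-04 s
depth = 1560 * 1.9100e-04 / 2
depth = 0.14898 m = 14.898 cm


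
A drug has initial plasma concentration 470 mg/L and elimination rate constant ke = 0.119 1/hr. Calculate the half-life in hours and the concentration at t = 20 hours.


t_half = ln(2) / ke = 0.693147 / 0.119 = 5.825 hr
C(t) = C0 * exp(-ke*t) = 470 * exp(-0.119*20)
C(20) = 43.5 mg/L


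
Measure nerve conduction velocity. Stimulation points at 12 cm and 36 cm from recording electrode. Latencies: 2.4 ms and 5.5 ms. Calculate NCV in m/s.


Distance = (36 - 12) / 100 = 0.24 m
dt = (5.5 - 2.4) / 1000 = 0.0031 s
NCV = dist / dt = 77.42 m/s


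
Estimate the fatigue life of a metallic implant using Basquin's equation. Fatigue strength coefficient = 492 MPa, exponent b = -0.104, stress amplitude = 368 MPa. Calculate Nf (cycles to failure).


sigma_a = sigma_f' * (2Nf)^b
2Nf = (sigma_a/sigma_f')^(1/b)
2Nf = (368/492)^(1/-0.104)
2Nf = 16.317972
Nf = 8.159


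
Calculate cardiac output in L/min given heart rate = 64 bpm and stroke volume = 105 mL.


CO = HR * SV
CO = 64 * 105 / 1000
CO = 6.72 L/min


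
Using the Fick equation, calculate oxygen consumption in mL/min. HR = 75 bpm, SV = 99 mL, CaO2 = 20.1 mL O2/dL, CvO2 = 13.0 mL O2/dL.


CO = HR*SV = 75*99/1000 = 7.425 L/min
a-v O2 diff = 20.1 - 13.0 = 7.1 mL/dL
VO2 = CO * (CaO2-CvO2) * 10 dL/L
VO2 = 7.425 * 7.1 * 10
VO2 = 527.2 mL/min


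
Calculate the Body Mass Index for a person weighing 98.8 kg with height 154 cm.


BMI = weight / height^2
height = 154 cm = 1.54 m
BMI = 98.8 / 1.54^2
BMI = 41.66 kg/m^2


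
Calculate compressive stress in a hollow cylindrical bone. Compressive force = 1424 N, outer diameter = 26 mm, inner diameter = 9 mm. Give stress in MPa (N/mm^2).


A = pi*(r_o^2 - r_i^2)
r_o = 13 mm, r_i = 4.5 mm
A = 467.312 mm^2
sigma = F/A = 1424 / 467.312
sigma = 3.047 MPa


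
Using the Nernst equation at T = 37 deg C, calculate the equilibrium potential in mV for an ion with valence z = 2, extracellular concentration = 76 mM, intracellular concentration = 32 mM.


E = (RT/(zF)) * ln(C_out/C_in)
T = 37 + 273.15 = 310.15 K
E = (8.314 * 310.15 / (2 * 96485)) * ln(76/32)
E = 11.56 mV


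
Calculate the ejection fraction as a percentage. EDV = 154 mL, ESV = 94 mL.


SV = EDV - ESV = 154 - 94 = 60 mL
EF = SV/EDV * 100 = 60/154 * 100
EF = 38.96%


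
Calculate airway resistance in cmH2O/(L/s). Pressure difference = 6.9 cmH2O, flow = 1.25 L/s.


R = dP / flow
R = 6.9 / 1.25
R = 5.52 cmH2O/(L/s)


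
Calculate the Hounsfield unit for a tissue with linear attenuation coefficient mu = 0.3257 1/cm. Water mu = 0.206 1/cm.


HU = ((mu_tissue - mu_water) / mu_water) * 1000
HU = ((0.3257 - 0.206) / 0.206) * 1000
HU = 581.1


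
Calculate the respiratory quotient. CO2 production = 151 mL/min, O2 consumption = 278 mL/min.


RQ = VCO2 / VO2
RQ = 151 / 278
RQ = 0.5432


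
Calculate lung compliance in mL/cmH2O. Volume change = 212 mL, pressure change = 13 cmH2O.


C = dV / dP
C = 212 / 13
C = 16.31 mL/cmH2O


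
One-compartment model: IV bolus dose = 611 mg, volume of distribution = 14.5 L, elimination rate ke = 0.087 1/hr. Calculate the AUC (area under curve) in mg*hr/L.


C0 = Dose/Vd = 611/14.5 = 42.1379 mg/L
AUC = C0/ke = 42.1379/0.087
AUC = 484.3 mg*hr/L


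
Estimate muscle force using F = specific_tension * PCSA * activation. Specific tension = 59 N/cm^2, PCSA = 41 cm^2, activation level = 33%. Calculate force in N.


F = sigma * PCSA * activation
F = 59 * 41 * 0.33
F = 798.3 N


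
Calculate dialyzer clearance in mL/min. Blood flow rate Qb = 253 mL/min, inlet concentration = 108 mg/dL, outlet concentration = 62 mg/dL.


K = Qb * (Cb_in - Cb_out) / Cb_in
K = 253 * (108 - 62) / 108
K = 107.8 mL/min


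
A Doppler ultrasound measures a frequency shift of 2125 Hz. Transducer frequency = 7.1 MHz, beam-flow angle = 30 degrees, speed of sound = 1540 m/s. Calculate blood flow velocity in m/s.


v = fd * c / (2 * f0 * cos(theta))
v = 2125 * 1540 / (2 * 7.1000e+06 * cos(30))
v = 0.2661 m/s


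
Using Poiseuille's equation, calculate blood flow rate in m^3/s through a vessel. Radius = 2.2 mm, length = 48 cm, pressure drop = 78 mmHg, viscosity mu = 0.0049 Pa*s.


Q = pi*r^4*dP / (8*mu*L)
r = 0.0022 m, L = 0.48 m
dP = 78 mmHg = 10399.116 Pa
Q = 4.0673e-05 m^3/s


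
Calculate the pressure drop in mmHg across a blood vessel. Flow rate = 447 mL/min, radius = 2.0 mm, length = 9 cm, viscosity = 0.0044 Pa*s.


dP = 8*mu*L*Q / (pi*r^4)
Q = 447 mL/min = 7.45e-06 m^3/s
dP = 469.539 Pa = 469.539 / 133.322 mmHg = 3.522 mmHg


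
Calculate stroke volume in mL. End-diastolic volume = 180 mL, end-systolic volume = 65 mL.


SV = EDV - ESV
SV = 180 - 65
SV = 115 mL


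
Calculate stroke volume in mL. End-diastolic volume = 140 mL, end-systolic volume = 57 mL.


SV = EDV - ESV
SV = 140 - 57
SV = 83 mL


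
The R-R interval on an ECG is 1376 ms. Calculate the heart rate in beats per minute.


HR = 60 / RR_interval(s)
RR = 1376 ms = 1.376 s
HR = 60 / 1.376 = 43.6 bpm


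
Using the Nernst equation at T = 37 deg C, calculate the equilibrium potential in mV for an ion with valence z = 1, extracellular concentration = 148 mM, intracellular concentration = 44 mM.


E = (RT/(zF)) * ln(C_out/C_in)
T = 37 + 273.15 = 310.15 K
E = (8.314 * 310.15 / (1 * 96485)) * ln(148/44)
E = 32.42 mV


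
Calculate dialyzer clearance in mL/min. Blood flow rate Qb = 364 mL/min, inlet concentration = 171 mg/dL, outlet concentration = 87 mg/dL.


K = Qb * (Cb_in - Cb_out) / Cb_in
K = 364 * (171 - 87) / 171
K = 178.8 mL/min


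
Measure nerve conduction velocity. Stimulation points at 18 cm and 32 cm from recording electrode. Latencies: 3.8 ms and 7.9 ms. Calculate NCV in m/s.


Distance = (32 - 18) / 100 = 0.14 m
dt = (7.9 - 3.8) / 1000 = 0.0041 s
NCV = dist / dt = 34.15 m/s


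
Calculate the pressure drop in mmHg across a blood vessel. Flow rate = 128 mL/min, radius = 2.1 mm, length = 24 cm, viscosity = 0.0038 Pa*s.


dP = 8*mu*L*Q / (pi*r^4)
Q = 128 mL/min = 2.13333e-06 m^3/s
dP = 254.751 Pa = 254.751 / 133.322 mmHg = 1.911 mmHg


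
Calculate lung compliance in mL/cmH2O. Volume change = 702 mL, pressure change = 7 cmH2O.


C = dV / dP
C = 702 / 7
C = 100.3 mL/cmH2O


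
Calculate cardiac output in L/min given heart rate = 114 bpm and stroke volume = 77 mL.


CO = HR * SV
CO = 114 * 77 / 1000
CO = 8.778 L/min


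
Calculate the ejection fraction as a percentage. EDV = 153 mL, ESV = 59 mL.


SV = EDV - ESV = 153 - 59 = 94 mL
EF = SV/EDV * 100 = 94/153 * 100
EF = 61.44%


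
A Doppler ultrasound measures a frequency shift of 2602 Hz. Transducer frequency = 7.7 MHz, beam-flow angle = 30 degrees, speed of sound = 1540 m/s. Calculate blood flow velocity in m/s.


v = fd * c / (2 * f0 * cos(theta))
v = 2602 * 1540 / (2 * 7.7000e+06 * cos(30))
v = 0.3005 m/s


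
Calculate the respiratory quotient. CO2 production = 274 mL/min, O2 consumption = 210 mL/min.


RQ = VCO2 / VO2
RQ = 274 / 210
RQ = 1.305


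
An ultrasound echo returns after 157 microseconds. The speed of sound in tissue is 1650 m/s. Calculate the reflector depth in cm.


depth = c * t / 2
t = 157 us = 1.5700e-04 s
depth = 1650 * 1.5700e-04 / 2
depth = 0.129525 m = 12.9525 cm


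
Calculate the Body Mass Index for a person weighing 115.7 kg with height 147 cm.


BMI = weight / height^2
height = 147 cm = 1.47 m
BMI = 115.7 / 1.47^2
BMI = 53.54 kg/m^2


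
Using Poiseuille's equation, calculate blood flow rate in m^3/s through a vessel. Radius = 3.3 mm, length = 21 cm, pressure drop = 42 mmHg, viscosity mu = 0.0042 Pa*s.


Q = pi*r^4*dP / (8*mu*L)
r = 0.0033 m, L = 0.21 m
dP = 42 mmHg = 5599.524 Pa
Q = 2.9566e-04 m^3/s


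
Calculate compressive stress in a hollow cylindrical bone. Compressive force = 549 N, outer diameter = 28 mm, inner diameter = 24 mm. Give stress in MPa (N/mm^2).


A = pi*(r_o^2 - r_i^2)
r_o = 14 mm, r_i = 12 mm
A = 163.363 mm^2
sigma = F/A = 549 / 163.363
sigma = 3.361 MPa


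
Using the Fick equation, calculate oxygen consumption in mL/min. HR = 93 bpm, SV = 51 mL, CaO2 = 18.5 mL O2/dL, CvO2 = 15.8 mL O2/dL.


CO = HR*SV = 93*51/1000 = 4.743 L/min
a-v O2 diff = 18.5 - 15.8 = 2.7 mL/dL
VO2 = CO * (CaO2-CvO2) * 10 dL/L
VO2 = 4.743 * 2.7 * 10
VO2 = 128.1 mL/min


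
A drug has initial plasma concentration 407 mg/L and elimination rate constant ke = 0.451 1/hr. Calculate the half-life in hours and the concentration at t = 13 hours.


t_half = ln(2) / ke = 0.693147 / 0.451 = 1.537 hr
C(t) = C0 * exp(-ke*t) = 407 * exp(-0.451*13)
C(13) = 1.157 mg/L


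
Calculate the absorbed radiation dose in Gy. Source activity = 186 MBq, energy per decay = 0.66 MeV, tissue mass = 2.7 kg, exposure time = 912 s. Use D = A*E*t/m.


A = 186 MBq = 1.8600e+08 Bq
E = 0.66 MeV = 1.05732e-13 J
D = A*E*t/m = 1.8600e+08*1.05732e-13*912/2.7
D = 0.006643 Gy


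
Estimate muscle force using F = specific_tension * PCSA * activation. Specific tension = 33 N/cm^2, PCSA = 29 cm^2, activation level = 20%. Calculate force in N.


F = sigma * PCSA * activation
F = 33 * 29 * 0.2
F = 191.4 N


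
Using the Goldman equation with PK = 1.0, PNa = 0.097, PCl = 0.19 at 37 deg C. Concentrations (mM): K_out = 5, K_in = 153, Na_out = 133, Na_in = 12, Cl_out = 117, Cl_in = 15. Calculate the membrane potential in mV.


Vm = (RT/F)*ln((PK*Ko + PNa*Nao + PCl*Cli)/(PK*Ki + PNa*Nai + PCl*Clo))
Numer = 20.751, Denom = 176.394
Vm = -57.2 mV


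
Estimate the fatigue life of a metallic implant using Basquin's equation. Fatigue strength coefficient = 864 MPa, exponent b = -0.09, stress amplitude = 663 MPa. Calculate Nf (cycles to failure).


sigma_a = sigma_f' * (2Nf)^b
2Nf = (sigma_a/sigma_f')^(1/b)
2Nf = (663/864)^(1/-0.09)
2Nf = 18.95746
Nf = 9.479


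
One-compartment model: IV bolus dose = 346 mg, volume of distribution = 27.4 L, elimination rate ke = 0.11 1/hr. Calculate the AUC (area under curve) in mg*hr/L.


C0 = Dose/Vd = 346/27.4 = 12.6277 mg/L
AUC = C0/ke = 12.6277/0.11
AUC = 114.8 mg*hr/L


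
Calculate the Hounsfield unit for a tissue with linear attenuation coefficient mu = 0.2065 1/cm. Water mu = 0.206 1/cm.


HU = ((mu_tissue - mu_water) / mu_water) * 1000
HU = ((0.2065 - 0.206) / 0.206) * 1000
HU = 2.427


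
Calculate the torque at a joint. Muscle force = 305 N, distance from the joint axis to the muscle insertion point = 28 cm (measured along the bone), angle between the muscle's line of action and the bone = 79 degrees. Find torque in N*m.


Torque = F * d * sin(theta)   (moment arm = d*sin(theta))
d = 28 cm = 0.28 m
Torque = 305 * 0.28 * sin(79)
Torque = 83.83 N*m


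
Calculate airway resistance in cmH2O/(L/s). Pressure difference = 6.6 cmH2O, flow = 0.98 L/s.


R = dP / flow
R = 6.6 / 0.98
R = 6.735 cmH2O/(L/s)


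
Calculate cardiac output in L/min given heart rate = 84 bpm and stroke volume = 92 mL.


CO = HR * SV
CO = 84 * 92 / 1000
CO = 7.728 L/min


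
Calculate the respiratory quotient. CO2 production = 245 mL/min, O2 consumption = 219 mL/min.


RQ = VCO2 / VO2
RQ = 245 / 219
RQ = 1.119


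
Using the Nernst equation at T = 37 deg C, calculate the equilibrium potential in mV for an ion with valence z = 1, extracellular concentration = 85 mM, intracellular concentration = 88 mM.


E = (RT/(zF)) * ln(C_out/C_in)
T = 37 + 273.15 = 310.15 K
E = (8.314 * 310.15 / (1 * 96485)) * ln(85/88)
E = -0.927 mV


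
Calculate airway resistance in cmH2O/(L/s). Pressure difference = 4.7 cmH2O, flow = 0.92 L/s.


R = dP / flow
R = 4.7 / 0.92
R = 5.109 cmH2O/(L/s)


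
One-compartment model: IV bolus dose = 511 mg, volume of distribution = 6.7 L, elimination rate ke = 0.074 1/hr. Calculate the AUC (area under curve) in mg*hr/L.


C0 = Dose/Vd = 511/6.7 = 76.2687 mg/L
AUC = C0/ke = 76.2687/0.074
AUC = 1031 mg*hr/L


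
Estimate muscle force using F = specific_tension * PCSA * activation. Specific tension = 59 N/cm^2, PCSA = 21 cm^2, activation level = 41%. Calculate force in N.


F = sigma * PCSA * activation
F = 59 * 21 * 0.41
F = 508 N


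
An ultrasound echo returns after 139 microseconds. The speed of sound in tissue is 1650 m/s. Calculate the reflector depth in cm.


depth = c * t / 2
t = 139 us = 1.3900e-04 s
depth = 1650 * 1.3900e-04 / 2
depth = 0.114675 m = 11.4675 cm


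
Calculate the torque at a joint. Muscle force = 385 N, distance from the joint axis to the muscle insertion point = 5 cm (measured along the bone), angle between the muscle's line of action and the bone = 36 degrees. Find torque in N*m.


Torque = F * d * sin(theta)   (moment arm = d*sin(theta))
d = 5 cm = 0.05 m
Torque = 385 * 0.05 * sin(36)
Torque = 11.31 N*m


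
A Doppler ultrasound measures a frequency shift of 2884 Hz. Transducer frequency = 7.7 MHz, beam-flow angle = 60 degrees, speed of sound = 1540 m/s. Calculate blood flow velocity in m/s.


v = fd * c / (2 * f0 * cos(theta))
v = 2884 * 1540 / (2 * 7.7000e+06 * cos(60))
v = 0.5768 m/s


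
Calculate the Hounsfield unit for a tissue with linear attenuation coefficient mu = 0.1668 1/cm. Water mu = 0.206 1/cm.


HU = ((mu_tissue - mu_water) / mu_water) * 1000
HU = ((0.1668 - 0.206) / 0.206) * 1000
HU = -190.3


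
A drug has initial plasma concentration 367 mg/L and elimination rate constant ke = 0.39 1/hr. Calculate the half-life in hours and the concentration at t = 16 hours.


t_half = ln(2) / ke = 0.693147 / 0.39 = 1.777 hr
C(t) = C0 * exp(-ke*t) = 367 * exp(-0.39*16)
C(16) = 0.7156 mg/L


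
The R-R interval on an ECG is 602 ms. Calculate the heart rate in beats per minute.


HR = 60 / RR_interval(s)
RR = 602 ms = 0.602 s
HR = 60 / 0.602 = 99.67 bpm


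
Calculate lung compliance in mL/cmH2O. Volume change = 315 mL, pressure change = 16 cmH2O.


C = dV / dP
C = 315 / 16
C = 19.69 mL/cmH2O


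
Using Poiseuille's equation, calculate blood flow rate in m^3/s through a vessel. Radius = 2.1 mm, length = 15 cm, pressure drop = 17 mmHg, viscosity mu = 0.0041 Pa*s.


Q = pi*r^4*dP / (8*mu*L)
r = 0.0021 m, L = 0.15 m
dP = 17 mmHg = 2266.474 Pa
Q = 2.8146e-05 m^3/s


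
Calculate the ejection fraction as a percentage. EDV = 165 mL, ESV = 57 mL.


SV = EDV - ESV = 165 - 57 = 108 mL
EF = SV/EDV * 100 = 108/165 * 100
EF = 65.45%


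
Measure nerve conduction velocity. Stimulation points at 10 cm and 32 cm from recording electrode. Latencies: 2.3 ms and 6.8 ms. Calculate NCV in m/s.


Distance = (32 - 10) / 100 = 0.22 m
dt = (6.8 - 2.3) / 1000 = 0.0045 s
NCV = dist / dt = 48.89 m/s


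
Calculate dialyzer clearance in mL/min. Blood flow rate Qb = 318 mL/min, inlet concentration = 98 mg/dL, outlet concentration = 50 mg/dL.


K = Qb * (Cb_in - Cb_out) / Cb_in
K = 318 * (98 - 50) / 98
K = 155.8 mL/min


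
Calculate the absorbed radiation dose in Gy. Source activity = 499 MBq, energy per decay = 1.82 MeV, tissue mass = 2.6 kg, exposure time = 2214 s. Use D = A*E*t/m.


A = 499 MBq = 4.9900e+08 Bq
E = 1.82 MeV = 2.91564e-13 J
D = A*E*t/m = 4.9900e+08*2.91564e-13*2214/2.6
D = 0.1239 Gy


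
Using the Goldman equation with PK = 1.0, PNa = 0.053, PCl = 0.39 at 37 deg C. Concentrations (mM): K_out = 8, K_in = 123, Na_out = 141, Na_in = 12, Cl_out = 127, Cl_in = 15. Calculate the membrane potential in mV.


Vm = (RT/F)*ln((PK*Ko + PNa*Nao + PCl*Cli)/(PK*Ki + PNa*Nai + PCl*Clo))
Numer = 21.323, Denom = 173.166
Vm = -55.98 mV


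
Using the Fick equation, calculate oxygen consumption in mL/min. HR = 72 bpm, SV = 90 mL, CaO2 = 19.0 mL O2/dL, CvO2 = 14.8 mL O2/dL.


CO = HR*SV = 72*90/1000 = 6.48 L/min
a-v O2 diff = 19.0 - 14.8 = 4.2 mL/dL
VO2 = CO * (CaO2-CvO2) * 10 dL/L
VO2 = 6.48 * 4.2 * 10
VO2 = 272.2 mL/min


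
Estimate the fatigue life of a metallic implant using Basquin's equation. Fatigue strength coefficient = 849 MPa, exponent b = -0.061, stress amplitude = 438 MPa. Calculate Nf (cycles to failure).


sigma_a = sigma_f' * (2Nf)^b
2Nf = (sigma_a/sigma_f')^(1/b)
2Nf = (438/849)^(1/-0.061)
2Nf = 51525.937
Nf = 2.576e+04


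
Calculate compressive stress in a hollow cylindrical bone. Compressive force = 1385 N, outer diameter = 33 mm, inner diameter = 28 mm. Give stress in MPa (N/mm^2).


A = pi*(r_o^2 - r_i^2)
r_o = 16.5 mm, r_i = 14 mm
A = 239.546 mm^2
sigma = F/A = 1385 / 239.546
sigma = 5.782 MPa


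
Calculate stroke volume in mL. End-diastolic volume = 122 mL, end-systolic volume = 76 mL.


SV = EDV - ESV
SV = 122 - 76
SV = 46 mL


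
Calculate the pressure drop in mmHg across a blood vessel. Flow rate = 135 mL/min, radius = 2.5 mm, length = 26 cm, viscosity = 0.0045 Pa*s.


dP = 8*mu*L*Q / (pi*r^4)
Q = 135 mL/min = 2.25e-06 m^3/s
dP = 171.612 Pa = 171.612 / 133.322 mmHg = 1.287 mmHg


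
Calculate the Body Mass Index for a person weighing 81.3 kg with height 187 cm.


BMI = weight / height^2
height = 187 cm = 1.87 m
BMI = 81.3 / 1.87^2
BMI = 23.25 kg/m^2


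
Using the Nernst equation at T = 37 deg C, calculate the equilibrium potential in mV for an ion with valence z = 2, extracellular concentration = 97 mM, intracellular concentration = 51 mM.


E = (RT/(zF)) * ln(C_out/C_in)
T = 37 + 273.15 = 310.15 K
E = (8.314 * 310.15 / (2 * 96485)) * ln(97/51)
E = 8.591 mV


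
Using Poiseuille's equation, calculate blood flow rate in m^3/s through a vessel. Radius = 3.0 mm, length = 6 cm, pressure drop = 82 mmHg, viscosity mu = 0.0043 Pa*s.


Q = pi*r^4*dP / (8*mu*L)
r = 0.003 m, L = 0.06 m
dP = 82 mmHg = 10932.404 Pa
Q = 0.001348 m^3/s


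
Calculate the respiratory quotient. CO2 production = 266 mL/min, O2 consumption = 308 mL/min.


RQ = VCO2 / VO2
RQ = 266 / 308
RQ = 0.8636
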